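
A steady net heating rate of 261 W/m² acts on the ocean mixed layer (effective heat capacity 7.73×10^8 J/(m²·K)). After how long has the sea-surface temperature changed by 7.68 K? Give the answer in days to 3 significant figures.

263 days

Areal heat capacity C = 7.73×10^8 J/(m²·K) (given).
Time required: Δt = C ΔT / F = 7.73×10^8 × 7.68 / 261 = 2.27×10^7 s.
In days: 2.27×10^7 s / (86400 s/day) = 263 days.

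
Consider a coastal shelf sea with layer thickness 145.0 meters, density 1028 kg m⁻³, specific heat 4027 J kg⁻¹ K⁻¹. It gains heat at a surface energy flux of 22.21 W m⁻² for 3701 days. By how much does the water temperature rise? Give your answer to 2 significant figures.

Areal heat capacity C = ρ c_p D = 1028 × 4027 × 145.0 = 6.00×10^8 J/(m^2 K).
Net heat input Q = F Δt = 22.21 × (3701 days × 86400 s/day) = 7.10×10^9 J/m².
ΔT = Q / C = 7.10×10^9 / 6.00×10^8 = 11.8 K.

12 K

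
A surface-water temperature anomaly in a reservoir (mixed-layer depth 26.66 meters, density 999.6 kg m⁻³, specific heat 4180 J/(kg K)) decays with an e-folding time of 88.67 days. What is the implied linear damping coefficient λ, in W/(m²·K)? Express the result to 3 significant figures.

14.5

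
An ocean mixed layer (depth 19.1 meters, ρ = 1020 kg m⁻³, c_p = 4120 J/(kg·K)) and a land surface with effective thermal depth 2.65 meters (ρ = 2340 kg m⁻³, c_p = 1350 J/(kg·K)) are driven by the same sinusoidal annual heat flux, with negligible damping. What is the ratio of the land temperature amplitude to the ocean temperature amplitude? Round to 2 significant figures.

9.6

C_ocean = 1020 × 4120 × 19.1 = 8.03×10^7 J/(m²·K).
C_land = 2340 × 1350 × 2.65 = 8.37×10^6 J/(m²·K).
Undamped amplitude ∝ 1/C, so A_land/A_ocean = C_ocean/C_land = 9.59.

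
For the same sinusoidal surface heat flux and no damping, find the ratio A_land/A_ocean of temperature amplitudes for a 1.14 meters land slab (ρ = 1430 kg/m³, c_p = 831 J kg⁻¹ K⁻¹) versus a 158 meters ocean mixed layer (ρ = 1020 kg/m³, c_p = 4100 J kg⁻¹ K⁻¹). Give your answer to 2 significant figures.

C_ocean = 1020 × 4100 × 158 = 6.61×10^8 J/(m²·K).
C_land = 1430 × 831 × 1.14 = 1.35×10^6 J/(m²·K).
Undamped amplitude ∝ 1/C, so A_land/A_ocean = C_ocean/C_land = 488.

490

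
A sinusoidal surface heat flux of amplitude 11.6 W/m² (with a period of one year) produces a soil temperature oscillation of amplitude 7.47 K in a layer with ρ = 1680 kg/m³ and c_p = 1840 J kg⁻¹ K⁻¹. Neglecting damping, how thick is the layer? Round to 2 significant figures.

2.5 m

ω = 2π / 3.15×10^7 s = 1.99×10^-7 s⁻¹.
Required C = F₀ / (A ω) = 11.6 / (7.47 × 1.99×10^-7) = 7.79×10^6 J/(m²·K).
D = C / (ρ c_p) = 7.79×10^6 / (1680 × 1840) = 2.52 m.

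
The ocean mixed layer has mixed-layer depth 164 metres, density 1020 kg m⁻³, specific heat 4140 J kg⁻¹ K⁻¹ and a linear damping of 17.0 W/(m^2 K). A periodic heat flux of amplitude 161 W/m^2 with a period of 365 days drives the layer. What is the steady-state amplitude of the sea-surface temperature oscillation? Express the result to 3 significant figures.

1.16 K

Areal heat capacity C = ρ c_p D = 1020 × 4140 × 164 = 6.93×10^8 J m⁻² K⁻¹.
Angular frequency ω = 2π / T = 2π / 3.15×10^7 s = 1.99×10^-7 s⁻¹.
√((Cω)² + λ²) = √((138)² + 17.0²) = 139 W/(m²·K).
Amplitude A = F₀ / √((Cω)²+λ²) = 161 / 139 = 1.16 K.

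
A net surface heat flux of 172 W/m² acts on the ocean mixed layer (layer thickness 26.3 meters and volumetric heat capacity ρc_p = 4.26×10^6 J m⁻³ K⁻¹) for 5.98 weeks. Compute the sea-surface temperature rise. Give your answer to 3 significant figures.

Areal heat capacity C = ρc_p × D = 4.26×10^6 × 26.3 = 1.12×10^8 J m⁻² K⁻¹.
Net heat input Q = F Δt = 172 × (5.98 weeks × 6.048×10^5 s/week) = 6.22×10^8 J/m².
ΔT = Q / C = 6.22×10^8 / 1.12×10^8 = 5.55 K.

5.55 K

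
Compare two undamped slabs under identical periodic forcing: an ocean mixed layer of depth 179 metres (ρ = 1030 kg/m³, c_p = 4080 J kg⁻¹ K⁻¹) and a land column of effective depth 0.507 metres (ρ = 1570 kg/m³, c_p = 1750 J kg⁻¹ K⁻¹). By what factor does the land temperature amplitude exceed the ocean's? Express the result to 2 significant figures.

C_ocean = 1030 × 4080 × 179 = 7.52×10^8 J/(m²·K).
C_land = 1570 × 1750 × 0.507 = 1.39×10^6 J/(m²·K).
Undamped amplitude ∝ 1/C, so A_land/A_ocean = C_ocean/C_land = 540.

540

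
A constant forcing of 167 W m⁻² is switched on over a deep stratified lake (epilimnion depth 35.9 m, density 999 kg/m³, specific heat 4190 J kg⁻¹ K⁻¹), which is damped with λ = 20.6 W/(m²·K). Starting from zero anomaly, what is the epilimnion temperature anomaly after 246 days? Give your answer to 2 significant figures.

7.7 K

Areal heat capacity C = ρ c_p D = 999 × 4190 × 35.9 = 1.50×10^8 J/(m²·K).
τ = C / λ = 1.50×10^8 / 20.6 = 7.29×10^6 s.
Equilibrium anomaly ΔT_eq = F / λ = 167 / 20.6 = 8.11 K.
t = 246 days = 2.13×10^7 s, so t/τ = 2.91.
ΔT(t) = ΔT_eq (1 − e^(−t/τ)) = 8.11 × (1 − e^−2.91) = 7.67 K.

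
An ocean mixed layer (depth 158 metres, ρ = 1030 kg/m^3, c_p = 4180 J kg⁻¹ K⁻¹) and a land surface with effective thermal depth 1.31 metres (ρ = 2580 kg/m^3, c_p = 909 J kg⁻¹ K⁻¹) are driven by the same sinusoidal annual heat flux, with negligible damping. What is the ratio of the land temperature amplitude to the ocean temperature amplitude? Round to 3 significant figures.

221

C_ocean = 1030 × 4180 × 158 = 6.80×10^8 J/(m²·K).
C_land = 2580 × 909 × 1.31 = 3.07×10^6 J/(m²·K).
Undamped amplitude ∝ 1/C, so A_land/A_ocean = C_ocean/C_land = 221.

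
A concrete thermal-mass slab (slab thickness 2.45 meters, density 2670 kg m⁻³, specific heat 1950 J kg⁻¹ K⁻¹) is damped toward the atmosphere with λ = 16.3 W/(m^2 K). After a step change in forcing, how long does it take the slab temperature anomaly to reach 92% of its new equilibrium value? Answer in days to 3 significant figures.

Areal heat capacity C = ρ c_p D = 2670 × 1950 × 2.45 = 1.28×10^7 J m⁻² K⁻¹.
τ = C / λ = 1.28×10^7 / 16.3 = 7.83×10^5 s.
Fraction reached: 1 − e^(−t/τ) = 0.92 ⇒ t = −τ ln(1 − 0.92) = τ × 2.53.
t = 1.98×10^6 s = 22.9 days.

22.9 days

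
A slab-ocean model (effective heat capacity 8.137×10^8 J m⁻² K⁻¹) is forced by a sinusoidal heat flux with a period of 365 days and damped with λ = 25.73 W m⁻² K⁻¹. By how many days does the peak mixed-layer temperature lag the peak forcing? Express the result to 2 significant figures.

Areal heat capacity C = 8.137×10^8 J m⁻² K⁻¹ (given).
ω = 2π / 3.15×10^7 s = 1.99×10^-7 s⁻¹.
Phase lag φ = arctan(Cω/λ) = arctan(162/25.73) = 1.41 rad.
Time lag = φ / ω = 1.41 / 1.99×10^-7 = 7.09×10^6 s = 82.1 days.

82 days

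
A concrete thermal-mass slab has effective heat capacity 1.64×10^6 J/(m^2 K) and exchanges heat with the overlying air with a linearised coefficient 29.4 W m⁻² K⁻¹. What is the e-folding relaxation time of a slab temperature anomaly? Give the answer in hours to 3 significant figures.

Areal heat capacity C = 1.64×10^6 J/(m^2 K) (given).
Relaxation time τ = C / λ = 1.64×10^6 / 29.4 = 55800 s.
In hours: 55800 s / (3600 s/hour) = 15.5 hours.

15.5 hours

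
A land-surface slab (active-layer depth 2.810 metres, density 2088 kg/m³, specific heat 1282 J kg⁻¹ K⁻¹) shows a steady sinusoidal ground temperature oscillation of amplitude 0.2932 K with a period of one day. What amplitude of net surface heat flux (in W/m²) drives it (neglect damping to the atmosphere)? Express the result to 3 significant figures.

Areal heat capacity C = ρ c_p D = 2088 × 1282 × 2.810 = 7.52×10^6 J/(m²·K).
ω = 2π / 86400 s = 7.27×10^-5 s⁻¹.
Cω = 7.52×10^6 × 7.27×10^-5 = 547 W/(m²·K).
F₀ = A × Cω = 0.2932 × 547 = 160 W/m².

160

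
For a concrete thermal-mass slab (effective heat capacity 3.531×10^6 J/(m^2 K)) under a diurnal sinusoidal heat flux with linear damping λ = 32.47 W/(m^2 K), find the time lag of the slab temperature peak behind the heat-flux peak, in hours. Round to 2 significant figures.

5.5 hours

Areal heat capacity C = 3.531×10^6 J/(m^2 K) (given).
ω = 2π / 86400 s = 7.27×10^-5 s⁻¹.
Phase lag φ = arctan(Cω/λ) = arctan(257/32.47) = 1.45 rad.
Time lag = φ / ω = 1.45 / 7.27×10^-5 = 19900 s = 5.52 hours.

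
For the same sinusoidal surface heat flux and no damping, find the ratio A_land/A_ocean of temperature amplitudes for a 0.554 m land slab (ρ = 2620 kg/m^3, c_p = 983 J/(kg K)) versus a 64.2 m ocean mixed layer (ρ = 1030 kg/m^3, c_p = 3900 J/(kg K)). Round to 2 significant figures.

180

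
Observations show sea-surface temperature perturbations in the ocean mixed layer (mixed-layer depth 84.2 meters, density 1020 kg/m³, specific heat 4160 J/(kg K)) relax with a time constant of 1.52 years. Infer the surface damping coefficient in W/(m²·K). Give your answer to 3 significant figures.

Areal heat capacity C = ρ c_p D = 1020 × 4160 × 84.2 = 3.57×10^8 J/(m²·K).
τ = 1.52 years = 4.80×10^7 s.
λ = C / τ = 3.57×10^8 / 4.80×10^7 = 7.45 W/(m²·K).

7.45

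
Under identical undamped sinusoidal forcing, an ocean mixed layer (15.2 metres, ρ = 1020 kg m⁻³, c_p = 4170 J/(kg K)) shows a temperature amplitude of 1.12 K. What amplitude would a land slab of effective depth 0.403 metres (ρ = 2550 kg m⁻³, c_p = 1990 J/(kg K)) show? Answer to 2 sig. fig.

C_ocean = 6.47×10^7 J/(m²·K); C_land = 2.05×10^6 J/(m²·K).
A ∝ 1/C ⇒ A_land = A_ocean × C_ocean/C_land = 1.12 × 31.6 = 35.4 K.

35 K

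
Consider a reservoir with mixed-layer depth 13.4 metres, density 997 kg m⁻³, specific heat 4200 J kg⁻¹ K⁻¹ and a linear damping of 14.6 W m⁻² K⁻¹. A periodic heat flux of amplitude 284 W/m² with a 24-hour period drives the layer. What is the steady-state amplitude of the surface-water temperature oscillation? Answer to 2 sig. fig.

Areal heat capacity C = ρ c_p D = 997 × 4200 × 13.4 = 5.61×10^7 J m⁻² K⁻¹.
Angular frequency ω = 2π / T = 2π / 86400 s = 7.27×10^-5 s⁻¹.
√((Cω)² + λ²) = √((4080)² + 14.6²) = 4080 W/(m²·K).
Amplitude A = F₀ / √((Cω)²+λ²) = 284 / 4080 = 0.0696 K.

0.070 K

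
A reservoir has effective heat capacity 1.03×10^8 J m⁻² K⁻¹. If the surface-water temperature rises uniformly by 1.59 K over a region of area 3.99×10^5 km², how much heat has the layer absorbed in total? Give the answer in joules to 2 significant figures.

Areal heat capacity C = 1.03×10^8 J m⁻² K⁻¹ (given).
Heat per unit area: q = C ΔT = 1.03×10^8 × 1.59 = 1.64×10^8 J/m².
Total heat: Q = q × A = 1.64×10^8 × (3.99×10^5 × 10⁶ m²) = 6.53×10^19 J.

6.5×10^19 J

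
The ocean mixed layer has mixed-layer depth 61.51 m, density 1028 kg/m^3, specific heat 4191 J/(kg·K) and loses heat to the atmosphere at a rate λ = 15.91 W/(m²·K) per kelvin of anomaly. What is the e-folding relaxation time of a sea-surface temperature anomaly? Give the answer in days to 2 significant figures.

Areal heat capacity C = ρ c_p D = 1028 × 4191 × 61.51 = 2.65×10^8 J/(m²·K).
Relaxation time τ = C / λ = 2.65×10^8 / 15.91 = 1.67×10^7 s.
In days: 1.67×10^7 s / (86400 s/day) = 193 days.

190 days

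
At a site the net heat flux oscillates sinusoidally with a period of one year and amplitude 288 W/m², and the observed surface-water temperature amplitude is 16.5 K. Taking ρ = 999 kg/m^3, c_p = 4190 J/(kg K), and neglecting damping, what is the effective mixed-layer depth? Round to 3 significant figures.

ω = 2π / 3.15×10^7 s = 1.99×10^-7 s⁻¹.
Required C = F₀ / (A ω) = 288 / (16.5 × 1.99×10^-7) = 8.76×10^7 J/(m²·K).
D = C / (ρ c_p) = 8.76×10^7 / (999 × 4190) = 20.9 m.

20.9 m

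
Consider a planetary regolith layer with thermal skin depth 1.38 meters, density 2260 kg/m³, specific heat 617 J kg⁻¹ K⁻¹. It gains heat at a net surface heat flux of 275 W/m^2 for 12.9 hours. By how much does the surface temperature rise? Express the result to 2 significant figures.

Areal heat capacity C = ρ c_p D = 2260 × 617 × 1.38 = 1.92×10^6 J/(m²·K).
Net heat input Q = F Δt = 275 × (12.9 hours × 3600 s/hour) = 1.28×10^7 J/m².
ΔT = Q / C = 1.28×10^7 / 1.92×10^6 = 6.64 K.

6.6 K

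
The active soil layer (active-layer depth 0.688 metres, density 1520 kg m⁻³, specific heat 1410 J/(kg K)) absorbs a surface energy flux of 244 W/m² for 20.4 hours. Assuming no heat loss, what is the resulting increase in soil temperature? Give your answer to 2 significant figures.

12 K

Areal heat capacity C = ρ c_p D = 1520 × 1410 × 0.688 = 1.47×10^6 J/(m^2 K).
Net heat input Q = F Δt = 244 × (20.4 hours × 3600 s/hour) = 1.79×10^7 J/m².
ΔT = Q / C = 1.79×10^7 / 1.47×10^6 = 12.2 K.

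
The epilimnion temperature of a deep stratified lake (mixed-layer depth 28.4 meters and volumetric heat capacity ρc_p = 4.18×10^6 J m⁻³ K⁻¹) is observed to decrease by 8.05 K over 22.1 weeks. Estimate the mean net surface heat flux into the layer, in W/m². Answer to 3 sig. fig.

Areal heat capacity C = ρc_p × D = 4.18×10^6 × 28.4 = 1.19×10^8 J/(m^2 K).
Required heat per unit area: Q = C ΔT = 1.19×10^8 × -8.05 = -9.56×10^8 J/m².
Flux F = Q / Δt = -9.56×10^8 / 1.34×10^7 s = -71.5 W/m².

-71.5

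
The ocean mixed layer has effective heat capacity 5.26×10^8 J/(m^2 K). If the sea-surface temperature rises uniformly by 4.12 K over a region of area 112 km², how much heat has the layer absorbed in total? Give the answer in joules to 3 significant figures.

2.43×10^17 J

Areal heat capacity C = 5.26×10^8 J/(m^2 K) (given).
Heat per unit area: q = C ΔT = 5.26×10^8 × 4.12 = 2.17×10^9 J/m².
Total heat: Q = q × A = 2.17×10^9 × (112 × 10⁶ m²) = 2.43×10^17 J.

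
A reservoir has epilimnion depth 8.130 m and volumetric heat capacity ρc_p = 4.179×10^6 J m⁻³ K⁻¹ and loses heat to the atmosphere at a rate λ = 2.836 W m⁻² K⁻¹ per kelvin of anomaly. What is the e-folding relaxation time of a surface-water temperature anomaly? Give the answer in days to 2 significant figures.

Areal heat capacity C = ρc_p × D = 4.179×10^6 × 8.130 = 3.40×10^7 J/(m^2 K).
Relaxation time τ = C / λ = 3.40×10^7 / 2.836 = 1.20×10^7 s.
In days: 1.20×10^7 s / (86400 s/day) = 139 days.

140 days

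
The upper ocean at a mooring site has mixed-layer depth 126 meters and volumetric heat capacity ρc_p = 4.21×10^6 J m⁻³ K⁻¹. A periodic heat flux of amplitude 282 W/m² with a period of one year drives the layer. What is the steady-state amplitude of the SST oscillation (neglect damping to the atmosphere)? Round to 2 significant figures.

2.7 K

Areal heat capacity C = ρc_p × D = 4.21×10^6 × 126 = 5.30×10^8 J/(m^2 K).
Angular frequency ω = 2π / T = 2π / 3.15×10^7 s = 1.99×10^-7 s⁻¹.
Cω = 5.30×10^8 × 1.99×10^-7 = 106 W/(m²·K).
Amplitude A = F₀ / (Cω) = 282 / 106 = 2.67 K.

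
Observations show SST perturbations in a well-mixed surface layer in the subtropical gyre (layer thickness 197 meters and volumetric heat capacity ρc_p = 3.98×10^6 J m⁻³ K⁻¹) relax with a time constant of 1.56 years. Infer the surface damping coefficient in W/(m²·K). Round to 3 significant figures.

15.9

Areal heat capacity C = ρc_p × D = 3.98×10^6 × 197 = 7.84×10^8 J/(m²·K).
τ = 1.56 years = 4.92×10^7 s.
λ = C / τ = 7.84×10^8 / 4.92×10^7 = 15.9 W/(m²·K).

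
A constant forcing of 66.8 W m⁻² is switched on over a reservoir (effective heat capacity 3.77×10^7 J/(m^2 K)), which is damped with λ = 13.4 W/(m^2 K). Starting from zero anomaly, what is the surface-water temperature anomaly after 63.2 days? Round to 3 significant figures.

Areal heat capacity C = 3.77×10^7 J/(m^2 K) (given).
τ = C / λ = 3.77×10^7 / 13.4 = 2.81×10^6 s.
Equilibrium anomaly ΔT_eq = F / λ = 66.8 / 13.4 = 4.99 K.
t = 63.2 days = 5.46×10^6 s, so t/τ = 1.94.
ΔT(t) = ΔT_eq (1 − e^(−t/τ)) = 4.99 × (1 − e^−1.94) = 4.27 K.

4.27 K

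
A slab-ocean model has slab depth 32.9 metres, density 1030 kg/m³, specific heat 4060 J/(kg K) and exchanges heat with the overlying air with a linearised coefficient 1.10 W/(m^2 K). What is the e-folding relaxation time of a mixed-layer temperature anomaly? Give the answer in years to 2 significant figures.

Areal heat capacity C = ρ c_p D = 1030 × 4060 × 32.9 = 1.38×10^8 J/(m^2 K).
Relaxation time τ = C / λ = 1.38×10^8 / 1.10 = 1.25×10^8 s.
In years: 1.25×10^8 s / (3.156×10^7 s/year) = 3.96 years.

4.0 years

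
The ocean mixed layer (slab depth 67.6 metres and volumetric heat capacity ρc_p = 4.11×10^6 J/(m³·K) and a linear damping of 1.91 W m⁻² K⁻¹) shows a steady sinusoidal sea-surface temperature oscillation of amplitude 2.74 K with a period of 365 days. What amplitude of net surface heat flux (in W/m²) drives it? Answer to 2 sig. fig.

Areal heat capacity C = ρc_p × D = 4.11×10^6 × 67.6 = 2.78×10^8 J/(m²·K).
ω = 2π / 3.15×10^7 s = 1.99×10^-7 s⁻¹.
√((Cω)² + λ²) = √((55.4)² + 1.91²) = 55.4 W/(m²·K).
F₀ = A × √((Cω)²+λ²) = 2.74 × 55.4 = 152 W/m².

150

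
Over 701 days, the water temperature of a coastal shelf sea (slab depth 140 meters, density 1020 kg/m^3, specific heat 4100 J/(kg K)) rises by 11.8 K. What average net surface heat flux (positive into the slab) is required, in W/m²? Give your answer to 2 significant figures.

110

Areal heat capacity C = ρ c_p D = 1020 × 4100 × 140 = 5.85×10^8 J m⁻² K⁻¹.
Required heat per unit area: Q = C ΔT = 5.85×10^8 × 11.8 = 6.91×10^9 J/m².
Flux F = Q / Δt = 6.91×10^9 / 6.06×10^7 s = 114 W/m².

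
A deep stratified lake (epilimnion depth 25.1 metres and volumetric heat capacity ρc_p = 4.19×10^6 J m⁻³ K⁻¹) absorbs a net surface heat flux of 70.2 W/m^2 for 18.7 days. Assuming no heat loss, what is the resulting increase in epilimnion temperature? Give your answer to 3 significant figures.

1.08 K

Areal heat capacity C = ρc_p × D = 4.19×10^6 × 25.1 = 1.05×10^8 J m⁻² K⁻¹.
Net heat input Q = F Δt = 70.2 × (18.7 days × 86400 s/day) = 1.13×10^8 J/m².
ΔT = Q / C = 1.13×10^8 / 1.05×10^8 = 1.08 K.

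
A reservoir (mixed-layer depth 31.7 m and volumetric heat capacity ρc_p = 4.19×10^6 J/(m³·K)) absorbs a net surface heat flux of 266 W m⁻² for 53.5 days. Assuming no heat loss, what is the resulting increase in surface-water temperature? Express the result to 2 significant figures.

9.3 K

Areal heat capacity C = ρc_p × D = 4.19×10^6 × 31.7 = 1.33×10^8 J/(m^2 K).
Net heat input Q = F Δt = 266 × (53.5 days × 86400 s/day) = 1.23×10^9 J/m².
ΔT = Q / C = 1.23×10^9 / 1.33×10^8 = 9.26 K.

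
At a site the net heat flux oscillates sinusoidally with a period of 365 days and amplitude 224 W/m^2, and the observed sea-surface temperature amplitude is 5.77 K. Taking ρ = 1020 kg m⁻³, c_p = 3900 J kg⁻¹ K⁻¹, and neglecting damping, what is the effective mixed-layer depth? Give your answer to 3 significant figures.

ω = 2π / 3.15×10^7 s = 1.99×10^-7 s⁻¹.
Required C = F₀ / (A ω) = 224 / (5.77 × 1.99×10^-7) = 1.95×10^8 J/(m²·K).
D = C / (ρ c_p) = 1.95×10^8 / (1020 × 3900) = 49.0 m.

49.0 m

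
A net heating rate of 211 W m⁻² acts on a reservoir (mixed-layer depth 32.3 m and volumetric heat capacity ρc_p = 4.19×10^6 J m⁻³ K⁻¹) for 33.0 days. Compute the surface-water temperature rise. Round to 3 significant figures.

4.45 K

Areal heat capacity C = ρc_p × D = 4.19×10^6 × 32.3 = 1.35×10^8 J/(m²·K).
Net heat input Q = F Δt = 211 × (33.0 days × 86400 s/day) = 6.02×10^8 J/m².
ΔT = Q / C = 6.02×10^8 / 1.35×10^8 = 4.45 K.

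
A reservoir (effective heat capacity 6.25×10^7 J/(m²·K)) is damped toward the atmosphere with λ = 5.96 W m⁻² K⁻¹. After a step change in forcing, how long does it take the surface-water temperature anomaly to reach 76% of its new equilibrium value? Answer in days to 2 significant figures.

170 days

Areal heat capacity C = 6.25×10^7 J/(m²·K) (given).
τ = C / λ = 6.25×10^7 / 5.96 = 1.05×10^7 s.
Fraction reached: 1 − e^(−t/τ) = 0.76 ⇒ t = −τ ln(1 − 0.76) = τ × 1.43.
t = 1.50×10^7 s = 173 days.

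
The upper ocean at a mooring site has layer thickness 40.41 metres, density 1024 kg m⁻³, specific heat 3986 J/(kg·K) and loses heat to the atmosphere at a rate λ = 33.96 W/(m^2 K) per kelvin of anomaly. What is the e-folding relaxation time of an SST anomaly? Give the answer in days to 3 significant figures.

Areal heat capacity C = ρ c_p D = 1024 × 3986 × 40.41 = 1.65×10^8 J/(m²·K).
Relaxation time τ = C / λ = 1.65×10^8 / 33.96 = 4.86×10^6 s.
In days: 4.86×10^6 s / (86400 s/day) = 56.2 days.

56.2 days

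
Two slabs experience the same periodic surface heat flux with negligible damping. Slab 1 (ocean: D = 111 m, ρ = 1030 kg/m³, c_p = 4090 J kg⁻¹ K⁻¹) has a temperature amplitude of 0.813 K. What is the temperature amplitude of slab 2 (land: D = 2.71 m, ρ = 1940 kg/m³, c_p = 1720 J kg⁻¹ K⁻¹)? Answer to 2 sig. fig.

42 K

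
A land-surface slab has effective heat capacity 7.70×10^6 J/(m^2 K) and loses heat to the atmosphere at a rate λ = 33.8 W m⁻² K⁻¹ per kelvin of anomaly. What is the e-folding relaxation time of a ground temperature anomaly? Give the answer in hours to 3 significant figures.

Areal heat capacity C = 7.70×10^6 J/(m^2 K) (given).
Relaxation time τ = C / λ = 7.70×10^6 / 33.8 = 2.28×10^5 s.
In hours: 2.28×10^5 s / (3600 s/hour) = 63.3 hours.

63.3 hours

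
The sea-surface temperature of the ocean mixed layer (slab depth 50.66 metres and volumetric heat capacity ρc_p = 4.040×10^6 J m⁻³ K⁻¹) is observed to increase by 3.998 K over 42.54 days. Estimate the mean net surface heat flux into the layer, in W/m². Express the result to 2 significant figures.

220

Areal heat capacity C = ρc_p × D = 4.040×10^6 × 50.66 = 2.05×10^8 J m⁻² K⁻¹.
Required heat per unit area: Q = C ΔT = 2.05×10^8 × 3.998 = 8.18×10^8 J/m².
Flux F = Q / Δt = 8.18×10^8 / 3.68×10^6 s = 223 W/m².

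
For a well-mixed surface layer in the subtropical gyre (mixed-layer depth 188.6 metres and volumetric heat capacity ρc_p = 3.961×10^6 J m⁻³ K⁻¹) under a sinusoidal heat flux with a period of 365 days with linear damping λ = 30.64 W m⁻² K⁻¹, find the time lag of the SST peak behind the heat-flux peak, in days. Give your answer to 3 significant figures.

79.5 days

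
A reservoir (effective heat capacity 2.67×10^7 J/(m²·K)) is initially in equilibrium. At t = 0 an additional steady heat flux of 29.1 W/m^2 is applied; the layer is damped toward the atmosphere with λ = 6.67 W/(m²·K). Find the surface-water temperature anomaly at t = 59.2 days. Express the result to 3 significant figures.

3.15 K

Areal heat capacity C = 2.67×10^7 J/(m²·K) (given).
τ = C / λ = 2.67×10^7 / 6.67 = 4.00×10^6 s.
Equilibrium anomaly ΔT_eq = F / λ = 29.1 / 6.67 = 4.36 K.
t = 59.2 days = 5.11×10^6 s, so t/τ = 1.28.
ΔT(t) = ΔT_eq (1 − e^(−t/τ)) = 4.36 × (1 − e^−1.28) = 3.15 K.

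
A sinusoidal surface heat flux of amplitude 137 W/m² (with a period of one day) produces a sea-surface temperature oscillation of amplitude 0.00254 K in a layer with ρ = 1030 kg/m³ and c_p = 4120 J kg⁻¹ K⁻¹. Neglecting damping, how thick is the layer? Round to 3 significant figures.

175 m

ω = 2π / 86400 s = 7.27×10^-5 s⁻¹.
Required C = F₀ / (A ω) = 137 / (0.00254 × 7.27×10^-5) = 7.42×10^8 J/(m²·K).
D = C / (ρ c_p) = 7.42×10^8 / (1030 × 4120) = 175 m.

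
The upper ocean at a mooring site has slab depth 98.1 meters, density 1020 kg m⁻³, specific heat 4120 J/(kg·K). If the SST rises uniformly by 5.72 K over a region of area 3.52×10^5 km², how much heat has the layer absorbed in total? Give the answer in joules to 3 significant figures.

Areal heat capacity C = ρ c_p D = 1020 × 4120 × 98.1 = 4.12×10^8 J/(m²·K).
Heat per unit area: q = C ΔT = 4.12×10^8 × 5.72 = 2.36×10^9 J/m².
Total heat: Q = q × A = 2.36×10^9 × (3.52×10^5 × 10⁶ m²) = 8.30×10^20 J.

8.30×10^20 J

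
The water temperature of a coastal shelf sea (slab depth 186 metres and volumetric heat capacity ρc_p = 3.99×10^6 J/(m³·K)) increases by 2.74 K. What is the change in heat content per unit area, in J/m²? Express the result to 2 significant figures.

Areal heat capacity C = ρc_p × D = 3.99×10^6 × 186 = 7.42×10^8 J m⁻² K⁻¹.
ΔQ = C ΔT = 7.42×10^8 × 2.74 = 2.03×10^9 J/m².

2.0×10^9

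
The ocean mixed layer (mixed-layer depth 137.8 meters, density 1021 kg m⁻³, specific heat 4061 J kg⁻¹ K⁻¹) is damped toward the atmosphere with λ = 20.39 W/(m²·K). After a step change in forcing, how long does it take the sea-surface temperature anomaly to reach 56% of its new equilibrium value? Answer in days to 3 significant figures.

266 days

Areal heat capacity C = ρ c_p D = 1021 × 4061 × 137.8 = 5.71×10^8 J/(m^2 K).
τ = C / λ = 5.71×10^8 / 20.39 = 2.80×10^7 s.
Fraction reached: 1 − e^(−t/τ) = 0.56 ⇒ t = −τ ln(1 − 0.56) = τ × 0.821.
t = 2.30×10^7 s = 266 days.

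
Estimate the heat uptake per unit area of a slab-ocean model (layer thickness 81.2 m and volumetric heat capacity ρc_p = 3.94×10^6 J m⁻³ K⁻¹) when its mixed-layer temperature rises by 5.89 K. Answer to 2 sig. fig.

1.9×10^9

Areal heat capacity C = ρc_p × D = 3.94×10^6 × 81.2 = 3.20×10^8 J m⁻² K⁻¹.
ΔQ = C ΔT = 3.20×10^8 × 5.89 = 1.88×10^9 J/m².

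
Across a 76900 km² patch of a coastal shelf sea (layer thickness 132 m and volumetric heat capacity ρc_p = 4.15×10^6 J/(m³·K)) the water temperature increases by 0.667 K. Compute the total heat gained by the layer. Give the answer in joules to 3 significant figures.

Areal heat capacity C = ρc_p × D = 4.15×10^6 × 132 = 5.48×10^8 J/(m²·K).
Heat per unit area: q = C ΔT = 5.48×10^8 × 0.667 = 3.65×10^8 J/m².
Total heat: Q = q × A = 3.65×10^8 × (76900 × 10⁶ m²) = 2.81×10^19 J.

2.81×10^19 J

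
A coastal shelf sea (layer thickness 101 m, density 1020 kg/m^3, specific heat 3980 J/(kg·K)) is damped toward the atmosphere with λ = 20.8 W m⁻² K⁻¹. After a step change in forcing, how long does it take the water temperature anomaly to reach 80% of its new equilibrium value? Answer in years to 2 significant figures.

Areal heat capacity C = ρ c_p D = 1020 × 3980 × 101 = 4.10×10^8 J m⁻² K⁻¹.
τ = C / λ = 4.10×10^8 / 20.8 = 1.97×10^7 s.
Fraction reached: 1 − e^(−t/τ) = 0.80 ⇒ t = −τ ln(1 − 0.80) = τ × 1.61.
t = 3.17×10^7 s = 1.01 years.

1.0 years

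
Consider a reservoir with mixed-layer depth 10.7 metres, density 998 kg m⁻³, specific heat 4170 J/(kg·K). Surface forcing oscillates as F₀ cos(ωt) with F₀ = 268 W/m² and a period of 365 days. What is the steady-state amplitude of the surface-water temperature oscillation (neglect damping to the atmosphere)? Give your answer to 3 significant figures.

30.2 K

Areal heat capacity C = ρ c_p D = 998 × 4170 × 10.7 = 4.45×10^7 J/(m^2 K).
Angular frequency ω = 2π / T = 2π / 3.15×10^7 s = 1.99×10^-7 s⁻¹.
Cω = 4.45×10^7 × 1.99×10^-7 = 8.87 W/(m²·K).
Amplitude A = F₀ / (Cω) = 268 / 8.87 = 30.2 K.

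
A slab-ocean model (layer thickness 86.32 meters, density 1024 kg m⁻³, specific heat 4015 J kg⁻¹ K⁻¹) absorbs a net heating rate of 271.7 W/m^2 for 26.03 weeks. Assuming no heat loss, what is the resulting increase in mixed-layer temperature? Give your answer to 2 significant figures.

Areal heat capacity C = ρ c_p D = 1024 × 4015 × 86.32 = 3.55×10^8 J m⁻² K⁻¹.
Net heat input Q = F Δt = 271.7 × (26.03 weeks × 6.048×10^5 s/week) = 4.28×10^9 J/m².
ΔT = Q / C = 4.28×10^9 / 3.55×10^8 = 12.1 K.

12 K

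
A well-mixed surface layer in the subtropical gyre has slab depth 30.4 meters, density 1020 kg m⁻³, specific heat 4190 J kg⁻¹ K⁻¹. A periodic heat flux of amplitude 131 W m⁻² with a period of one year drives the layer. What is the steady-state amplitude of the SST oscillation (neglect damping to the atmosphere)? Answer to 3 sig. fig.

Areal heat capacity C = ρ c_p D = 1020 × 4190 × 30.4 = 1.30×10^8 J/(m^2 K).
Angular frequency ω = 2π / T = 2π / 3.15×10^7 s = 1.99×10^-7 s⁻¹.
Cω = 1.30×10^8 × 1.99×10^-7 = 25.9 W/(m²·K).
Amplitude A = F₀ / (Cω) = 131 / 25.9 = 5.06 K.

5.06 K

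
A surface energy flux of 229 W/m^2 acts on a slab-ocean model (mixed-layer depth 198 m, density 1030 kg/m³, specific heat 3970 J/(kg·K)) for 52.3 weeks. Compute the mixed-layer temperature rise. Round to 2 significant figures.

Areal heat capacity C = ρ c_p D = 1030 × 3970 × 198 = 8.10×10^8 J/(m^2 K).
Net heat input Q = F Δt = 229 × (52.3 weeks × 6.048×10^5 s/week) = 7.24×10^9 J/m².
ΔT = Q / C = 7.24×10^9 / 8.10×10^8 = 8.95 K.

8.9 K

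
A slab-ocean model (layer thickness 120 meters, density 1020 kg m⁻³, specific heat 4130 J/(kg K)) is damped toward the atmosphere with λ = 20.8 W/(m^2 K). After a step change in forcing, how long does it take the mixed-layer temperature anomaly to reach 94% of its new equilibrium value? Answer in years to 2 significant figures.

2.2 years

Areal heat capacity C = ρ c_p D = 1020 × 4130 × 120 = 5.06×10^8 J m⁻² K⁻¹.
τ = C / λ = 5.06×10^8 / 20.8 = 2.43×10^7 s.
Fraction reached: 1 − e^(−t/τ) = 0.94 ⇒ t = −τ ln(1 − 0.94) = τ × 2.81.
t = 6.84×10^7 s = 2.17 years.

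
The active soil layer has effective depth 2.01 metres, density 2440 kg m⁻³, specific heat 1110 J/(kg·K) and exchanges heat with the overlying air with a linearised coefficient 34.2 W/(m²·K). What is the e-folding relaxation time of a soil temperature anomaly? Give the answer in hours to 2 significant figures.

44 hours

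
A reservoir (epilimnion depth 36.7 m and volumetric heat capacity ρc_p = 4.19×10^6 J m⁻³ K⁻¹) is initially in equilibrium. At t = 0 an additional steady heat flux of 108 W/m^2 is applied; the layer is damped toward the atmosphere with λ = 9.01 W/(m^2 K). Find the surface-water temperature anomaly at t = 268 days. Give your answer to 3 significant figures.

Areal heat capacity C = ρc_p × D = 4.19×10^6 × 36.7 = 1.54×10^8 J m⁻² K⁻¹.
τ = C / λ = 1.54×10^8 / 9.01 = 1.71×10^7 s.
Equilibrium anomaly ΔT_eq = F / λ = 108 / 9.01 = 12.0 K.
t = 268 days = 2.32×10^7 s, so t/τ = 1.36.
ΔT(t) = ΔT_eq (1 − e^(−t/τ)) = 12.0 × (1 − e^−1.36) = 8.90 K.

8.90 K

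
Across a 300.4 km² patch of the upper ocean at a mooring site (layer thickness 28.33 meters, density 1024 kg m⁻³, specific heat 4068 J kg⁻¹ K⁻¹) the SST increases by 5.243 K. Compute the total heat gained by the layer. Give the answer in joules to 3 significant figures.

Areal heat capacity C = ρ c_p D = 1024 × 4068 × 28.33 = 1.18×10^8 J/(m²·K).
Heat per unit area: q = C ΔT = 1.18×10^8 × 5.243 = 6.19×10^8 J/m².
Total heat: Q = q × A = 6.19×10^8 × (300.4 × 10⁶ m²) = 1.86×10^17 J.

1.86×10^17 J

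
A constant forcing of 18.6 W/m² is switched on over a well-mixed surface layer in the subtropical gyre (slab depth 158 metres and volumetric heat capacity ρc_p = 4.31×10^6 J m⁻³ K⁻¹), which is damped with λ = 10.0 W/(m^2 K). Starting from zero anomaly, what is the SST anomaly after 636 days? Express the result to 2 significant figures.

Areal heat capacity C = ρc_p × D = 4.31×10^6 × 158 = 6.81×10^8 J m⁻² K⁻¹.
τ = C / λ = 6.81×10^8 / 10.0 = 6.81×10^7 s.
Equilibrium anomaly ΔT_eq = F / λ = 18.6 / 10.0 = 1.86 K.
t = 636 days = 5.50×10^7 s, so t/τ = 0.807.
ΔT(t) = ΔT_eq (1 − e^(−t/τ)) = 1.86 × (1 − e^−0.807) = 1.03 K.

1.0 K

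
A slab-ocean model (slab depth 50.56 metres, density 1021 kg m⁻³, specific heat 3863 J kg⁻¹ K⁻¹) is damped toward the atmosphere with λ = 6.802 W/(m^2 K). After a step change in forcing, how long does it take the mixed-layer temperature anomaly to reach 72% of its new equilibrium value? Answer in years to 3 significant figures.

1.18 years

Areal heat capacity C = ρ c_p D = 1021 × 3863 × 50.56 = 1.99×10^8 J/(m^2 K).
τ = C / λ = 1.99×10^8 / 6.802 = 2.93×10^7 s.
Fraction reached: 1 − e^(−t/τ) = 0.72 ⇒ t = −τ ln(1 − 0.72) = τ × 1.27.
t = 3.73×10^7 s = 1.18 years.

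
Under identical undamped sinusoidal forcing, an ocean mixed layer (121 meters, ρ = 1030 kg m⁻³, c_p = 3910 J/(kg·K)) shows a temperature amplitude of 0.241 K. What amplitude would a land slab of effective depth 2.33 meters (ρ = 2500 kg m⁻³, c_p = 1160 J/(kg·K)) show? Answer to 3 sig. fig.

C_ocean = 4.87×10^8 J/(m²·K); C_land = 6.76×10^6 J/(m²·K).
A ∝ 1/C ⇒ A_land = A_ocean × C_ocean/C_land = 0.241 × 72.1 = 17.4 K.

17.4 K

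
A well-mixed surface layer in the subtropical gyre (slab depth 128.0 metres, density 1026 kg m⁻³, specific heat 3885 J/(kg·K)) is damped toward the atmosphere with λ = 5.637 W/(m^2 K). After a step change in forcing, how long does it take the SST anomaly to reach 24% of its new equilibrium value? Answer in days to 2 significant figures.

290 days

Areal heat capacity C = ρ c_p D = 1026 × 3885 × 128.0 = 5.10×10^8 J/(m^2 K).
τ = C / λ = 5.10×10^8 / 5.637 = 9.05×10^7 s.
Fraction reached: 1 − e^(−t/τ) = 0.24 ⇒ t = −τ ln(1 − 0.24) = τ × 0.274.
t = 2.48×10^7 s = 287 days.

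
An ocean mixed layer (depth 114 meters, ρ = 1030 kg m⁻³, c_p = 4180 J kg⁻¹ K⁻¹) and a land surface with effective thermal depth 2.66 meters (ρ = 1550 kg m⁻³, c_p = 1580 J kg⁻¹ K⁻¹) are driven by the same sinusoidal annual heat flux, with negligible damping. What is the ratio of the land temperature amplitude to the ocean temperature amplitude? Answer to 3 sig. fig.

75.3

C_ocean = 1030 × 4180 × 114 = 4.91×10^8 J/(m²·K).
C_land = 1550 × 1580 × 2.66 = 6.51×10^6 J/(m²·K).
Undamped amplitude ∝ 1/C, so A_land/A_ocean = C_ocean/C_land = 75.3.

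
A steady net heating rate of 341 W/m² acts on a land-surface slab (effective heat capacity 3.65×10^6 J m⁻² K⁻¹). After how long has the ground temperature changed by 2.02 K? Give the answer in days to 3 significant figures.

Areal heat capacity C = 3.65×10^6 J m⁻² K⁻¹ (given).
Time required: Δt = C ΔT / F = 3.65×10^6 × 2.02 / 341 = 21600 s.
In days: 21600 s / (86400 s/day) = 0.250 days.

0.250 days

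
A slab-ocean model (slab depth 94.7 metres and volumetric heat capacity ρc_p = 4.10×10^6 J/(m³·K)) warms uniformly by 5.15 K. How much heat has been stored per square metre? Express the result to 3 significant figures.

Areal heat capacity C = ρc_p × D = 4.10×10^6 × 94.7 = 3.88×10^8 J m⁻² K⁻¹.
ΔQ = C ΔT = 3.88×10^8 × 5.15 = 2.00×10^9 J/m².

2.00×10^9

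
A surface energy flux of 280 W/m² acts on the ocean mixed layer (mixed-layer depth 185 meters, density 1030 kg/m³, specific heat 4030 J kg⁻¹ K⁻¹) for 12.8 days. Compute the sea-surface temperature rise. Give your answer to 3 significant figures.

0.403 K

Areal heat capacity C = ρ c_p D = 1030 × 4030 × 185 = 7.68×10^8 J/(m²·K).
Net heat input Q = F Δt = 280 × (12.8 days × 86400 s/day) = 3.10×10^8 J/m².
ΔT = Q / C = 3.10×10^8 / 7.68×10^8 = 0.403 K.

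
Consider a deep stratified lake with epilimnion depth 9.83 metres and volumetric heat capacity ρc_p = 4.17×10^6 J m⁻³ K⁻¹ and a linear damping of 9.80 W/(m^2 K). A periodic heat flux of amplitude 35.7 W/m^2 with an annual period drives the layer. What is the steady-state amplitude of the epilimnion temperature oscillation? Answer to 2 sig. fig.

Areal heat capacity C = ρc_p × D = 4.17×10^6 × 9.83 = 4.10×10^7 J m⁻² K⁻¹.
Angular frequency ω = 2π / T = 2π / 3.15×10^7 s = 1.99×10^-7 s⁻¹.
√((Cω)² + λ²) = √((8.17)² + 9.80²) = 12.8 W/(m²·K).
Amplitude A = F₀ / √((Cω)²+λ²) = 35.7 / 12.8 = 2.80 K.

2.8 K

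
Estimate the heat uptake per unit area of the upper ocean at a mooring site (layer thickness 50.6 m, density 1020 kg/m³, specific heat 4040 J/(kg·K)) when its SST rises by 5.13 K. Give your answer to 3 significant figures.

1.07×10^9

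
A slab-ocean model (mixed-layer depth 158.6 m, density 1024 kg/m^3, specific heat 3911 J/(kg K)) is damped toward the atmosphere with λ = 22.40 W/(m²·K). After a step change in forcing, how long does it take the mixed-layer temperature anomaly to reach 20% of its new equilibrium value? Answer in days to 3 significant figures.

73.2 days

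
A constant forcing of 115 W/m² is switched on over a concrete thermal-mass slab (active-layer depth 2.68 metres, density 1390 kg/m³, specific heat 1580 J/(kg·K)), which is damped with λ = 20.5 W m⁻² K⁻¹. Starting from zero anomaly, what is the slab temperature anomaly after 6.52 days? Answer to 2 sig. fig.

Areal heat capacity C = ρ c_p D = 1390 × 1580 × 2.68 = 5.89×10^6 J m⁻² K⁻¹.
τ = C / λ = 5.89×10^6 / 20.5 = 2.87×10^5 s.
Equilibrium anomaly ΔT_eq = F / λ = 115 / 20.5 = 5.61 K.
t = 6.52 days = 5.63×10^5 s, so t/τ = 1.96.
ΔT(t) = ΔT_eq (1 − e^(−t/τ)) = 5.61 × (1 − e^−1.96) = 4.82 K.

4.8 K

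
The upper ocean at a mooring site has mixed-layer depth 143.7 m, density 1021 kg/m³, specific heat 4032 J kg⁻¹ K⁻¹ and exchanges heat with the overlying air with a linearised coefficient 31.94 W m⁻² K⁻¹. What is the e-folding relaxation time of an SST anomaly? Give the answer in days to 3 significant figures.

214 days

Areal heat capacity C = ρ c_p D = 1021 × 4032 × 143.7 = 5.92×10^8 J/(m^2 K).
Relaxation time τ = C / λ = 5.92×10^8 / 31.94 = 1.85×10^7 s.
In days: 1.85×10^7 s / (86400 s/day) = 214 days.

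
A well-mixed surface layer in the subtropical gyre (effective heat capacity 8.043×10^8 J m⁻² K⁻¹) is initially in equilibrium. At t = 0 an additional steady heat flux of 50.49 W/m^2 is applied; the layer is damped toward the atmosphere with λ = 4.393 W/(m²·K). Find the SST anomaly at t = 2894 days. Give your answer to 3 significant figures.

Areal heat capacity C = 8.043×10^8 J m⁻² K⁻¹ (given).
τ = C / λ = 8.04×10^8 / 4.393 = 1.83×10^8 s.
Equilibrium anomaly ΔT_eq = F / λ = 50.49 / 4.393 = 11.5 K.
t = 2894 days = 2.50×10^8 s, so t/τ = 1.37.
ΔT(t) = ΔT_eq (1 − e^(−t/τ)) = 11.5 × (1 − e^−1.37) = 8.56 K.

8.56 K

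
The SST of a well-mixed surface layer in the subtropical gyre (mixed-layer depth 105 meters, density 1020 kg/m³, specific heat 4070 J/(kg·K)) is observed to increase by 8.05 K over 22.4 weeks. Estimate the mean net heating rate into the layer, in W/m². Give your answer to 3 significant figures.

259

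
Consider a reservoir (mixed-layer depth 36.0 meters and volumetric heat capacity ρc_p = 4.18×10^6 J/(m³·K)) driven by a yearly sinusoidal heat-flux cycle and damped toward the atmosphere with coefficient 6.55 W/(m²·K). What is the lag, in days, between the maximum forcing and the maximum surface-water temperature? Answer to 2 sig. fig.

79 days

Areal heat capacity C = ρc_p × D = 4.18×10^6 × 36.0 = 1.50×10^8 J/(m²·K).
ω = 2π / 3.15×10^7 s = 1.99×10^-7 s⁻¹.
Phase lag φ = arctan(Cω/λ) = arctan(30.0/6.55) = 1.36 rad.
Time lag = φ / ω = 1.36 / 1.99×10^-7 = 6.80×10^6 s = 78.8 days.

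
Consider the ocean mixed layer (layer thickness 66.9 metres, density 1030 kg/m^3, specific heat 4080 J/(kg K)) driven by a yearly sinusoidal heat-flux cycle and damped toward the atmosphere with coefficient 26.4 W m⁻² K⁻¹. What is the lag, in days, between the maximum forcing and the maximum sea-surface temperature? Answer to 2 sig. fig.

66 days

Areal heat capacity C = ρ c_p D = 1030 × 4080 × 66.9 = 2.81×10^8 J/(m^2 K).
ω = 2π / 3.15×10^7 s = 1.99×10^-7 s⁻¹.
Phase lag φ = arctan(Cω/λ) = arctan(56.0/26.4) = 1.13 rad.
Time lag = φ / ω = 1.13 / 1.99×10^-7 = 5.67×10^6 s = 65.7 days.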